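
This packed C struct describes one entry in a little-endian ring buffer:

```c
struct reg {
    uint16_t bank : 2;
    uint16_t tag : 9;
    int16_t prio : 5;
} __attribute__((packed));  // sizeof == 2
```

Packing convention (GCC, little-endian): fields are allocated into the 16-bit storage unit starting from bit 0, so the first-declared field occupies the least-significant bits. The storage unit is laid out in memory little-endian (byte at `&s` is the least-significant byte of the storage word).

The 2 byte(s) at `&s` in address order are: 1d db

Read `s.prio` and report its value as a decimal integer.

-5

[0]=0x1d [1]=0xdb (little-endian) → word 0xdb1d
bank [0+:2] = (word>>0) & 0x3 = 1
tag [2+:9] = (word>>2) & 0x1ff = 199
prio [11+:5] = (word>>11) & 0x1f = 27  ←
prio signed 5b, MSB=1: 27 - 32 = -5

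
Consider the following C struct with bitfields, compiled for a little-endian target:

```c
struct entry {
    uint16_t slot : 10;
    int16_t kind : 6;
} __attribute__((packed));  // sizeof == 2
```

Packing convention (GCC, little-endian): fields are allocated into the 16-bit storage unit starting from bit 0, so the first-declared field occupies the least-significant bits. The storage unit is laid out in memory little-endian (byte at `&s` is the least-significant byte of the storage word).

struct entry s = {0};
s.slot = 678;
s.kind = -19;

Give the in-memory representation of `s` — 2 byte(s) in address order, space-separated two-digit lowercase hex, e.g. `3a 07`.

a6 b6

slot:10 = 678 → 0x2a6 << 0 → word 0x02a6
kind:6 = -19 → 0x2d << 10 → word 0xb6a6
word = 0xb6a6 → little-endian bytes:
  [0]=0xa6  [1]=0xb6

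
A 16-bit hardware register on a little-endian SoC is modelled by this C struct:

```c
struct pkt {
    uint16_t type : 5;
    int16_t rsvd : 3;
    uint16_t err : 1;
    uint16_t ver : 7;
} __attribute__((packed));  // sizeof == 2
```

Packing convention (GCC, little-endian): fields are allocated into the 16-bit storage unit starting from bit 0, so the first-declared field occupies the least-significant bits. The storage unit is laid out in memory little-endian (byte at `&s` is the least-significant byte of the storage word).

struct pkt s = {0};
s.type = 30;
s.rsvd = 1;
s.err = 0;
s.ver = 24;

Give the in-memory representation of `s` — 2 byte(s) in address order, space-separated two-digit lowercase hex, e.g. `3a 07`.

[0+:5] type=30 & 0x1f = 0x1e; word=0x001e
[5+:3] rsvd=1 & 0x7 = 0x1; word=0x003e
[8+:1] err=0 & 0x1 = 0x0; word=0x003e
[9+:7] ver=24 & 0x7f = 0x18; word=0x303e
word = 0x303e → little-endian bytes:
  [0]=0x3e  [1]=0x30

3e 30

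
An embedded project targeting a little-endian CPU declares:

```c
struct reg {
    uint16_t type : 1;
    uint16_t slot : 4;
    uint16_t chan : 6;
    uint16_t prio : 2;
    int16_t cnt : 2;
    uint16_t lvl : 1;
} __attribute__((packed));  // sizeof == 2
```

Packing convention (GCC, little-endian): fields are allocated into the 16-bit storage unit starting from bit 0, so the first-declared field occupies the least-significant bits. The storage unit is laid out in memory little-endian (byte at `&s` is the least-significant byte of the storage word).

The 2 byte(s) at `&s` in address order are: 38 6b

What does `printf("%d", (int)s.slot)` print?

12

[0]=0x38 [1]=0x6b (little-endian) → word 0x6b38
type [0+:1] = (word>>0) & 0x1 = 0
slot [1+:4] = (word>>1) & 0xf = 12  ←
chan [5+:6] = (word>>5) & 0x3f = 25
prio [11+:2] = (word>>11) & 0x3 = 1
cnt [13+:2] = (word>>13) & 0x3 = 3
lvl [15+:1] = (word>>15) & 0x1 = 0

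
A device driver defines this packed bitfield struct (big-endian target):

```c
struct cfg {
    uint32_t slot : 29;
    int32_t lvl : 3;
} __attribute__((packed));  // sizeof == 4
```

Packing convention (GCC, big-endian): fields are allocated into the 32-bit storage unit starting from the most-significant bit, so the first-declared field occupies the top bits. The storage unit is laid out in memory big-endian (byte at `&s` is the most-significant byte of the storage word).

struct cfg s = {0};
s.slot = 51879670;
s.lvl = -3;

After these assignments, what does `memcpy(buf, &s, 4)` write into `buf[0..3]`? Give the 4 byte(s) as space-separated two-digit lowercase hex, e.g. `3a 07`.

slot:29 = 51879670 → 0x3179ef6 << 3 → word 0x18bcf7b0
lvl:3 = -3 → 0x5 << 0 → word 0x18bcf7b5
word = 0x18bcf7b5 → big-endian bytes:
  [0]=0x18  [1]=0xbc  [2]=0xf7  [3]=0xb5

18 bc f7 b5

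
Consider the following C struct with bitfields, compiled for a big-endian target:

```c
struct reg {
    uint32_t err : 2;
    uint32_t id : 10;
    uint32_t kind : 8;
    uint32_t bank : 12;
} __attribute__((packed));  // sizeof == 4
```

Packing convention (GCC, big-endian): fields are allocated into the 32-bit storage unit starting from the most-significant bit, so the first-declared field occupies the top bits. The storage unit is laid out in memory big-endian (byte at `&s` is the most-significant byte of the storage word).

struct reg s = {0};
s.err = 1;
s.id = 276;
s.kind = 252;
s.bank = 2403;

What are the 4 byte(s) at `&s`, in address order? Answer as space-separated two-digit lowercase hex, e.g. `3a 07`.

[30+:2] err=1 & 0x3 = 0x1; word=0x40000000
[20+:10] id=276 & 0x3ff = 0x114; word=0x51400000
[12+:8] kind=252 & 0xff = 0xfc; word=0x514fc000
[0+:12] bank=2403 & 0xfff = 0x963; word=0x514fc963
word = 0x514fc963 → big-endian bytes:
  [0]=0x51  [1]=0x4f  [2]=0xc9  [3]=0x63

51 4f c9 63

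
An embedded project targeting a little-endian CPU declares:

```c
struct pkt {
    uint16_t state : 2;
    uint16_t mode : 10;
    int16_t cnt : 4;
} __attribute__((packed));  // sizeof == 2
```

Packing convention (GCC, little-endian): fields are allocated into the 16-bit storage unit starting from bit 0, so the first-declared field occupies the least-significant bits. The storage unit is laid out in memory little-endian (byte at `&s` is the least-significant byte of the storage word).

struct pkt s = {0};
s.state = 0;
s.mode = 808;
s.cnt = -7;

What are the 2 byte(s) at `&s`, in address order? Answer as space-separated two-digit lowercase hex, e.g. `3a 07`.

state (2b) val=0 bits=0x0 at bit 0: 0x0000
mode (10b) val=808 bits=0x328 at bit 2: 0x0ca0
cnt (4b) val=-7 bits=0x9 at bit 12: 0x9ca0
word = 0x9ca0 → little-endian bytes:
  [0]=0xa0  [1]=0x9c

a0 9c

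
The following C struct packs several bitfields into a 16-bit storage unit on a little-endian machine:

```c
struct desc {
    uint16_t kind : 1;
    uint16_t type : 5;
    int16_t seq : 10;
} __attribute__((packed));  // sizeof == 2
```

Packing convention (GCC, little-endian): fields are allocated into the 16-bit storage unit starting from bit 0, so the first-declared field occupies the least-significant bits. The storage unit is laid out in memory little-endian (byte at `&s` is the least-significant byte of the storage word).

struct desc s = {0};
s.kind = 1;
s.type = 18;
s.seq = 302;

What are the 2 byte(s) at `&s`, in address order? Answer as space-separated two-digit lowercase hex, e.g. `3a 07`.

[0+:1] kind=1 & 0x1 = 0x1; word=0x0001
[1+:5] type=18 & 0x1f = 0x12; word=0x0025
[6+:10] seq=302 & 0x3ff = 0x12e; word=0x4ba5
word = 0x4ba5 → little-endian bytes:
  [0]=0xa5  [1]=0x4b

a5 4b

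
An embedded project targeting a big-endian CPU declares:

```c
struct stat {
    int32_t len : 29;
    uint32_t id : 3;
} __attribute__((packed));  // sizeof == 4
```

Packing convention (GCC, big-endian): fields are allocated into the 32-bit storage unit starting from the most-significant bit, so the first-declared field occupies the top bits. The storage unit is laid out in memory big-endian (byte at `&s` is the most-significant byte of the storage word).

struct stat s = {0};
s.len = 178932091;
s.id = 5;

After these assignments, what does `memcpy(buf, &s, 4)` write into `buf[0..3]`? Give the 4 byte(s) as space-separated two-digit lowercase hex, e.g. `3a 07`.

55 52 4b dd

len:29 = 178932091 → 0xaaa497b << 3 → word 0x55524bd8
id:3 = 5 → 0x5 << 0 → word 0x55524bdd
word = 0x55524bdd → big-endian bytes:
  [0]=0x55  [1]=0x52  [2]=0x4b  [3]=0xdd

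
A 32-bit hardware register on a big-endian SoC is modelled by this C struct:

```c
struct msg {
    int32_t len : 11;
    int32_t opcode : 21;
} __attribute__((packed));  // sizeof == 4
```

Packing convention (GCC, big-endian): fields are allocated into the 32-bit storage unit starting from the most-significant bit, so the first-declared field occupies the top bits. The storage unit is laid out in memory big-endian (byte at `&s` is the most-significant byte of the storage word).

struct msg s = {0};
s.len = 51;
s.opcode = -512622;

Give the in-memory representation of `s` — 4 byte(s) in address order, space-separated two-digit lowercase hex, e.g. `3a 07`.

06 78 2d 92

len:11 = 51 → 0x33 << 21 → word 0x06600000
opcode:21 = -512622 → 0x182d92 << 0 → word 0x06782d92
word = 0x06782d92 → big-endian bytes:
  [0]=0x06  [1]=0x78  [2]=0x2d  [3]=0x92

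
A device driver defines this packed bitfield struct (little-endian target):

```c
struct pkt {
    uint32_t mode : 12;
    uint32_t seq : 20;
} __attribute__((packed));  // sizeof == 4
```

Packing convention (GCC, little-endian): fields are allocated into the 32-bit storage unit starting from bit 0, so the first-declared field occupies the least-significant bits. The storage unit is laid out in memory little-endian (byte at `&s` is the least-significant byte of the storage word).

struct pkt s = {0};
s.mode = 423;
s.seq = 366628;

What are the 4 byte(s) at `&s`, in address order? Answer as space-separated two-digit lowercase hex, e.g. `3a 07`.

[0+:12] mode=423 & 0xfff = 0x1a7; word=0x000001a7
[12+:20] seq=366628 & 0xfffff = 0x59824; word=0x598241a7
word = 0x598241a7 → little-endian bytes:
  [0]=0xa7  [1]=0x41  [2]=0x82  [3]=0x59

a7 41 82 59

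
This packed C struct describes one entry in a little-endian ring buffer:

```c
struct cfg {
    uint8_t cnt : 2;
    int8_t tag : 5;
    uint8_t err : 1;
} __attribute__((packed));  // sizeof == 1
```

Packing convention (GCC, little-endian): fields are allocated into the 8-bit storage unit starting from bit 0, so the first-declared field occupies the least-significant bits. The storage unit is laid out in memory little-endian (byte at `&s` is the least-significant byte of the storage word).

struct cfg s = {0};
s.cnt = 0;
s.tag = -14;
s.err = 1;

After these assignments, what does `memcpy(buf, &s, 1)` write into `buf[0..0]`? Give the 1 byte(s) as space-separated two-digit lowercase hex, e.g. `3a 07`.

[0+:2] cnt=0 & 0x3 = 0x0; word=0x00
[2+:5] tag=-14 & 0x1f = 0x12; word=0x48
[7+:1] err=1 & 0x1 = 0x1; word=0xc8
word = 0xc8 → little-endian bytes:
  [0]=0xc8

c8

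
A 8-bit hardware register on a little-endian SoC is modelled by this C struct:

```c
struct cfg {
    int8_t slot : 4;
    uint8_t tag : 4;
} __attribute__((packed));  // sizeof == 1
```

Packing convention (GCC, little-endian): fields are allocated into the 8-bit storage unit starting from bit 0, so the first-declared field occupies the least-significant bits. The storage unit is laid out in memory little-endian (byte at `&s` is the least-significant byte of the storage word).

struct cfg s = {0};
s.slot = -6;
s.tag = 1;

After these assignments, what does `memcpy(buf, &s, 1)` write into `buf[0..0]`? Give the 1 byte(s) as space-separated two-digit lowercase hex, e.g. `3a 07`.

1a

[0+:4] slot=-6 & 0xf = 0xa; word=0x0a
[4+:4] tag=1 & 0xf = 0x1; word=0x1a
word = 0x1a → little-endian bytes:
  [0]=0x1a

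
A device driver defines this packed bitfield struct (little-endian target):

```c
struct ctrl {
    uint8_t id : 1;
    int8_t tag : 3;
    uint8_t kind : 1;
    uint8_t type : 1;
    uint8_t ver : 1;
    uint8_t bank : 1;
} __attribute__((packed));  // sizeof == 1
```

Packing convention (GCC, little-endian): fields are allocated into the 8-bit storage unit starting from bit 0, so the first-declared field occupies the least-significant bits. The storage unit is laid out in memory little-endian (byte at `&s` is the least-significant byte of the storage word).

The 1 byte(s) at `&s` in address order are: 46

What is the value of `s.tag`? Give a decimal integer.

3

[0]=0x46 (little-endian) → word 0x46
id:1 @ bit 0 → (0x46>>0)&0x1 = 0x0
tag:3 @ bit 1 → (0x46>>1)&0x7 = 0x3  ←
kind:1 @ bit 4 → (0x46>>4)&0x1 = 0x0
type:1 @ bit 5 → (0x46>>5)&0x1 = 0x0
ver:1 @ bit 6 → (0x46>>6)&0x1 = 0x1
bank:1 @ bit 7 → (0x46>>7)&0x1 = 0x0
tag signed 3b, MSB=0: value = 3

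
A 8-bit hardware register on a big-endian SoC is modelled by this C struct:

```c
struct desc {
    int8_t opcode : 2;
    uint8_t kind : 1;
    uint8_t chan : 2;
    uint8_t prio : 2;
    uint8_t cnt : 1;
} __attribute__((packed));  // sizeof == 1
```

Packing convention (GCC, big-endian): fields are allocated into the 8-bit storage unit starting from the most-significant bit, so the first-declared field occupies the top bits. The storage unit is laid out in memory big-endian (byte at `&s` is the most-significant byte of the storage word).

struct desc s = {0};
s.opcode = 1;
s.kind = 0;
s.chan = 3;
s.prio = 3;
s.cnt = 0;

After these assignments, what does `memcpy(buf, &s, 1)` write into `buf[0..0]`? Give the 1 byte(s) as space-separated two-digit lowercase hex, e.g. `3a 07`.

5e

opcode:2 = 1 → 0x1 << 6 → word 0x40
kind:1 = 0 → 0x0 << 5 → word 0x40
chan:2 = 3 → 0x3 << 3 → word 0x58
prio:2 = 3 → 0x3 << 1 → word 0x5e
cnt:1 = 0 → 0x0 << 0 → word 0x5e
word = 0x5e → big-endian bytes:
  [0]=0x5e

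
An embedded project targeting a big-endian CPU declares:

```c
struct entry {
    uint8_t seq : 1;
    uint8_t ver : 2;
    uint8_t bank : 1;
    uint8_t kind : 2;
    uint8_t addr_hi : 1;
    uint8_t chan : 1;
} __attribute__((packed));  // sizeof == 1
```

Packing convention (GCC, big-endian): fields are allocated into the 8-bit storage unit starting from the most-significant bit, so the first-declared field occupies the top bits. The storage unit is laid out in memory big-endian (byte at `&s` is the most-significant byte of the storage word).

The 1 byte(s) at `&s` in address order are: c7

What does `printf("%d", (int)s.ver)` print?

[0]=0xc7 (big-endian) → word 0xc7
seq [7+:1] = (word>>7) & 0x1 = 1
ver [5+:2] = (word>>5) & 0x3 = 2  ←
bank [4+:1] = (word>>4) & 0x1 = 0
kind [2+:2] = (word>>2) & 0x3 = 1
addr_hi [1+:1] = (word>>1) & 0x1 = 1
chan [0+:1] = (word>>0) & 0x1 = 1

2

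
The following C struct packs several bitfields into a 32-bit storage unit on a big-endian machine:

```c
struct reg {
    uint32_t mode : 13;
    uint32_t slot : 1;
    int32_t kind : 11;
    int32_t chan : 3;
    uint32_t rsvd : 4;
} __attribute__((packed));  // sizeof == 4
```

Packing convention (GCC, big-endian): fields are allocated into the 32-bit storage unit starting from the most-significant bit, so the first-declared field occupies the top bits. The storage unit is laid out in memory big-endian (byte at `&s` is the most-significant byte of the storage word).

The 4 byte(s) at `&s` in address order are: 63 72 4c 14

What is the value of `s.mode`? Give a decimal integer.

[0]=0x63 [1]=0x72 [2]=0x4c [3]=0x14 (big-endian) → word 0x63724c14
mode [19+:13] = (word>>19) & 0x1fff = 3182  ←
slot [18+:1] = (word>>18) & 0x1 = 0
kind [7+:11] = (word>>7) & 0x7ff = 1176
chan [4+:3] = (word>>4) & 0x7 = 1
rsvd [0+:4] = (word>>0) & 0xf = 4

3182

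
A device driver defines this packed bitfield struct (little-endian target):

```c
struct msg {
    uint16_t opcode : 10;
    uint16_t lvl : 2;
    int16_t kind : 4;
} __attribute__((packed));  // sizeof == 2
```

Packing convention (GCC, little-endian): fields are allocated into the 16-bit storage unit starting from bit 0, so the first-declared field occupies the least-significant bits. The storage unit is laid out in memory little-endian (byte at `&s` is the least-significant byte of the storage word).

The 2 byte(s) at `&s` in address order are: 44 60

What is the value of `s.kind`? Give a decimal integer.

6

[0]=0x44 [1]=0x60 (little-endian) → word 0x6044
opcode:10 @ bit 0 → (0x6044>>0)&0x3ff = 0x44
lvl:2 @ bit 10 → (0x6044>>10)&0x3 = 0x0
kind:4 @ bit 12 → (0x6044>>12)&0xf = 0x6  ←
kind signed 4b, MSB=0: value = 6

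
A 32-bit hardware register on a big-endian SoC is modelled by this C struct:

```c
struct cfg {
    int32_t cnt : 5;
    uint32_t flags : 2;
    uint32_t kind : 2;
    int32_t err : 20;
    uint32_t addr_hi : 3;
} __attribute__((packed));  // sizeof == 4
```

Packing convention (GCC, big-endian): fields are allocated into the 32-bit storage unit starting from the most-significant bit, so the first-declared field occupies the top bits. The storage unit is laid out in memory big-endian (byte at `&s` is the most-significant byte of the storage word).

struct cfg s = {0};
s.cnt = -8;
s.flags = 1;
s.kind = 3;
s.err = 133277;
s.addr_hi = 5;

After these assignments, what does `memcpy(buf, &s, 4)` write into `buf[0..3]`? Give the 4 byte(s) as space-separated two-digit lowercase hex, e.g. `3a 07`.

c3 90 44 ed

cnt:5 = -8 → 0x18 << 27 → word 0xc0000000
flags:2 = 1 → 0x1 << 25 → word 0xc2000000
kind:2 = 3 → 0x3 << 23 → word 0xc3800000
err:20 = 133277 → 0x2089d << 3 → word 0xc39044e8
addr_hi:3 = 5 → 0x5 << 0 → word 0xc39044ed
word = 0xc39044ed → big-endian bytes:
  [0]=0xc3  [1]=0x90  [2]=0x44  [3]=0xed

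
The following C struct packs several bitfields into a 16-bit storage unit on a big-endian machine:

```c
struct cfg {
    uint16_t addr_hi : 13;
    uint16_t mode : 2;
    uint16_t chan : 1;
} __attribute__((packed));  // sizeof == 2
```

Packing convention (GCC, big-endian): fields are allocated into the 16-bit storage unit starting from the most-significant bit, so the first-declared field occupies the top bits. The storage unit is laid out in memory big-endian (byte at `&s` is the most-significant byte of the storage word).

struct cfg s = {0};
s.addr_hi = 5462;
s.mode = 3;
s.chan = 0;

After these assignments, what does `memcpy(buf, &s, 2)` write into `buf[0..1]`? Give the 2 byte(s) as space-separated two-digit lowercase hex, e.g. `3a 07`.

aa b6

addr_hi (13b) val=5462 bits=0x1556 at bit 3: 0xaab0
mode (2b) val=3 bits=0x3 at bit 1: 0xaab6
chan (1b) val=0 bits=0x0 at bit 0: 0xaab6
word = 0xaab6 → big-endian bytes:
  [0]=0xaa  [1]=0xb6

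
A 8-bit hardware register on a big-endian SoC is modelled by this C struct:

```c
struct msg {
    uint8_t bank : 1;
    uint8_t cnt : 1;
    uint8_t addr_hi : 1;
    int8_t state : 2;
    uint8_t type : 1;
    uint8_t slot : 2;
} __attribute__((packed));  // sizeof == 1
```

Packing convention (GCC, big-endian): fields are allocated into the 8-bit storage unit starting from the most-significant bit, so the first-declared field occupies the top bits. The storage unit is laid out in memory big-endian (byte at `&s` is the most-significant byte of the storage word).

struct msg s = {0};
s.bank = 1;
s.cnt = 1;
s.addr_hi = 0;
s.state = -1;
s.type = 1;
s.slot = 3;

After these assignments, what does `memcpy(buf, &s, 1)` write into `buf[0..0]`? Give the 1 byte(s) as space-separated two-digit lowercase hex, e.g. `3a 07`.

bank (1b) val=1 bits=0x1 at bit 7: 0x80
cnt (1b) val=1 bits=0x1 at bit 6: 0xc0
addr_hi (1b) val=0 bits=0x0 at bit 5: 0xc0
state (2b) val=-1 bits=0x3 at bit 3: 0xd8
type (1b) val=1 bits=0x1 at bit 2: 0xdc
slot (2b) val=3 bits=0x3 at bit 0: 0xdf
word = 0xdf → big-endian bytes:
  [0]=0xdf

df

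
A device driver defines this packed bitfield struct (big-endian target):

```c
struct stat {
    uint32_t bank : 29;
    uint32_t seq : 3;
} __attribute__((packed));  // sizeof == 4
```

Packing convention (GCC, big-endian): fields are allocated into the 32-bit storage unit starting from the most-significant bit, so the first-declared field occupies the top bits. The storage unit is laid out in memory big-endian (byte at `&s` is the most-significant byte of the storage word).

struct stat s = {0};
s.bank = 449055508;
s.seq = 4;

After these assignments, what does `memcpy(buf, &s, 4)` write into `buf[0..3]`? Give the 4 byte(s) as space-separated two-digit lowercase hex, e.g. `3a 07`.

d6 20 58 a4

bank:29 = 449055508 → 0x1ac40b14 << 3 → word 0xd62058a0
seq:3 = 4 → 0x4 << 0 → word 0xd62058a4
word = 0xd62058a4 → big-endian bytes:
  [0]=0xd6  [1]=0x20  [2]=0x58  [3]=0xa4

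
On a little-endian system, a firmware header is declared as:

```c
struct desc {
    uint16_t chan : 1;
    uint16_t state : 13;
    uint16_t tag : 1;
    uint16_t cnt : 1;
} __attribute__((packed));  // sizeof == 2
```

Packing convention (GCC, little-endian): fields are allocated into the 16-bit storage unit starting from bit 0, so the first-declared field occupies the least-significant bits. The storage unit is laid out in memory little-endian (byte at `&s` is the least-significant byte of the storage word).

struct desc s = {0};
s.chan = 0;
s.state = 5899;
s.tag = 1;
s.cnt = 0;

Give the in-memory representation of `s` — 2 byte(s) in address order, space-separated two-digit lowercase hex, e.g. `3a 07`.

chan (1b) val=0 bits=0x0 at bit 0: 0x0000
state (13b) val=5899 bits=0x170b at bit 1: 0x2e16
tag (1b) val=1 bits=0x1 at bit 14: 0x6e16
cnt (1b) val=0 bits=0x0 at bit 15: 0x6e16
word = 0x6e16 → little-endian bytes:
  [0]=0x16  [1]=0x6e

16 6e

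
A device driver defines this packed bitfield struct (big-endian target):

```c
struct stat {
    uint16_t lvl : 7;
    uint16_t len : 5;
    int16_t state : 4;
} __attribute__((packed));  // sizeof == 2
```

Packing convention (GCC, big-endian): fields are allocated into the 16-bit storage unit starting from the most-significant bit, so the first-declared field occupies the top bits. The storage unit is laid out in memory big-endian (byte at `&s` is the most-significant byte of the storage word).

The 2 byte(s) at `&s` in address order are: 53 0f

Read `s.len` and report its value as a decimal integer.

16

[0]=0x53 [1]=0x0f (big-endian) → word 0x530f
lvl [9+:7] = (word>>9) & 0x7f = 41
len [4+:5] = (word>>4) & 0x1f = 16  ←
state [0+:4] = (word>>0) & 0xf = 15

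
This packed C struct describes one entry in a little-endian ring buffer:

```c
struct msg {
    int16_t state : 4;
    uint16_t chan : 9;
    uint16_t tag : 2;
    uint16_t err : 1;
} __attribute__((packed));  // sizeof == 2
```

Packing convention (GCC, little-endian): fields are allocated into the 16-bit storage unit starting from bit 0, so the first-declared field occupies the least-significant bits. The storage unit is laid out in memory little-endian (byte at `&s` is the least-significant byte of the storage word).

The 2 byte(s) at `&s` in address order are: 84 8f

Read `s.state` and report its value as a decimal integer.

4

[0]=0x84 [1]=0x8f (little-endian) → word 0x8f84
state [0+:4] = (word>>0) & 0xf = 4  ←
chan [4+:9] = (word>>4) & 0x1ff = 248
tag [13+:2] = (word>>13) & 0x3 = 0
err [15+:1] = (word>>15) & 0x1 = 1
state signed 4b, MSB=0: value = 4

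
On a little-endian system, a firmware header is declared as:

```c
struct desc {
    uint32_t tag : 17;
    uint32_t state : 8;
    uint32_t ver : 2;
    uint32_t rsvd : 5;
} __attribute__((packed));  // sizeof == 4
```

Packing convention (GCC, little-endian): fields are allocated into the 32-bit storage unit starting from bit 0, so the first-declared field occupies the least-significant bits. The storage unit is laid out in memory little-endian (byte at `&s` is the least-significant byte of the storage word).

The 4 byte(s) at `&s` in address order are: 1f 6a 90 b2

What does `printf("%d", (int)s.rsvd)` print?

[0]=0x1f [1]=0x6a [2]=0x90 [3]=0xb2 (little-endian) → word 0xb2906a1f
tag [0+:17] = (word>>0) & 0x1ffff = 27167
state [17+:8] = (word>>17) & 0xff = 72
ver [25+:2] = (word>>25) & 0x3 = 1
rsvd [27+:5] = (word>>27) & 0x1f = 22  ←

22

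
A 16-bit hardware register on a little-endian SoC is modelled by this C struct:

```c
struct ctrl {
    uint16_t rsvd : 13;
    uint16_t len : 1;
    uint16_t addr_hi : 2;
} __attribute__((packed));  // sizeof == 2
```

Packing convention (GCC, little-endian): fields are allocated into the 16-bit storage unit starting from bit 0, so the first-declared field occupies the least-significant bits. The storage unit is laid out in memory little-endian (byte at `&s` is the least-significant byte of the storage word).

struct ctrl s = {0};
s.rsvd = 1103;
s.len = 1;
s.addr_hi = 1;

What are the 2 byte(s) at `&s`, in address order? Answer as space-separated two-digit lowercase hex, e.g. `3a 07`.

4f 64

rsvd:13 = 1103 → 0x44f << 0 → word 0x044f
len:1 = 1 → 0x1 << 13 → word 0x244f
addr_hi:2 = 1 → 0x1 << 14 → word 0x644f
word = 0x644f → little-endian bytes:
  [0]=0x4f  [1]=0x64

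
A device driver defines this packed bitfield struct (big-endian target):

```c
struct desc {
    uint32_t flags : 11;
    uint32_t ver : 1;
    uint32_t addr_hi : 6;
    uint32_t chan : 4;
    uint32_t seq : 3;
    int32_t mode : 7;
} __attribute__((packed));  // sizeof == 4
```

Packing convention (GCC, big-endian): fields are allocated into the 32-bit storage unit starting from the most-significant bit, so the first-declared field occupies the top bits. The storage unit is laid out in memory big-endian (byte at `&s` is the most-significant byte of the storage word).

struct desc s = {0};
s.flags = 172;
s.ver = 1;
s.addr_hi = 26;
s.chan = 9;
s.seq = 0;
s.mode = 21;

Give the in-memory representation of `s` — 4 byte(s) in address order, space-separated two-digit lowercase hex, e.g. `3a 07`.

15 96 a4 15

flags (11b) val=172 bits=0xac at bit 21: 0x15800000
ver (1b) val=1 bits=0x1 at bit 20: 0x15900000
addr_hi (6b) val=26 bits=0x1a at bit 14: 0x15968000
chan (4b) val=9 bits=0x9 at bit 10: 0x1596a400
seq (3b) val=0 bits=0x0 at bit 7: 0x1596a400
mode (7b) val=21 bits=0x15 at bit 0: 0x1596a415
word = 0x1596a415 → big-endian bytes:
  [0]=0x15  [1]=0x96  [2]=0xa4  [3]=0x15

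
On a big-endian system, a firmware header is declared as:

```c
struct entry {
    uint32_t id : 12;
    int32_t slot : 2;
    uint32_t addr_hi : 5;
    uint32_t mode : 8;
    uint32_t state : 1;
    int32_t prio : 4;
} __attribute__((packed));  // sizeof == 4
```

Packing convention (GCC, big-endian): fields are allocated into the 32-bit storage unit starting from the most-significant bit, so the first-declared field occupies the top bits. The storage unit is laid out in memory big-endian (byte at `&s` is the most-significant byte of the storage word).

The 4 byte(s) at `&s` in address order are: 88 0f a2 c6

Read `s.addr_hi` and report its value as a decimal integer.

29

[0]=0x88 [1]=0x0f [2]=0xa2 [3]=0xc6 (big-endian) → word 0x880fa2c6
id [20+:12] = (word>>20) & 0xfff = 2176
slot [18+:2] = (word>>18) & 0x3 = 3
addr_hi [13+:5] = (word>>13) & 0x1f = 29  ←
mode [5+:8] = (word>>5) & 0xff = 22
state [4+:1] = (word>>4) & 0x1 = 0
prio [0+:4] = (word>>0) & 0xf = 6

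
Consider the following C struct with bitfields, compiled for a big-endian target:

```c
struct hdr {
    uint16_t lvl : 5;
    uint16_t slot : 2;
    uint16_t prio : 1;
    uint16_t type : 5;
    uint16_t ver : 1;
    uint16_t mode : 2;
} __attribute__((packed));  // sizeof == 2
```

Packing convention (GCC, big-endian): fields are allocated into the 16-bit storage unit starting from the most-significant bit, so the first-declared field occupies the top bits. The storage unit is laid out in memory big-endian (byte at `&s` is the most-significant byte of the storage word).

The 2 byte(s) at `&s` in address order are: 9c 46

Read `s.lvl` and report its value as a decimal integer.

19

[0]=0x9c [1]=0x46 (big-endian) → word 0x9c46
lvl:5 @ bit 11 → (0x9c46>>11)&0x1f = 0x13  ←
slot:2 @ bit 9 → (0x9c46>>9)&0x3 = 0x2
prio:1 @ bit 8 → (0x9c46>>8)&0x1 = 0x0
type:5 @ bit 3 → (0x9c46>>3)&0x1f = 0x8
ver:1 @ bit 2 → (0x9c46>>2)&0x1 = 0x1
mode:2 @ bit 0 → (0x9c46>>0)&0x3 = 0x2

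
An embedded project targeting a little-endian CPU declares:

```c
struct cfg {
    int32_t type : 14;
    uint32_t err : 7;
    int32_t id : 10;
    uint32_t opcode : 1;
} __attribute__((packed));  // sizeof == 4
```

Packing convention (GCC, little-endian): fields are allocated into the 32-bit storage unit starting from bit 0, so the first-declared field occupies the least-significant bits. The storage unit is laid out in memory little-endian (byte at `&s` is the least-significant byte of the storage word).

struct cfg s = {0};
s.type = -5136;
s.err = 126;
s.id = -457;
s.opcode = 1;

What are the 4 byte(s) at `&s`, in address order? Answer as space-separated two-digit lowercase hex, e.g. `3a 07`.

f0 ab ff c6

type:14 = -5136 → 0x2bf0 << 0 → word 0x00002bf0
err:7 = 126 → 0x7e << 14 → word 0x001fabf0
id:10 = -457 → 0x237 << 21 → word 0x46ffabf0
opcode:1 = 1 → 0x1 << 31 → word 0xc6ffabf0
word = 0xc6ffabf0 → little-endian bytes:
  [0]=0xf0  [1]=0xab  [2]=0xff  [3]=0xc6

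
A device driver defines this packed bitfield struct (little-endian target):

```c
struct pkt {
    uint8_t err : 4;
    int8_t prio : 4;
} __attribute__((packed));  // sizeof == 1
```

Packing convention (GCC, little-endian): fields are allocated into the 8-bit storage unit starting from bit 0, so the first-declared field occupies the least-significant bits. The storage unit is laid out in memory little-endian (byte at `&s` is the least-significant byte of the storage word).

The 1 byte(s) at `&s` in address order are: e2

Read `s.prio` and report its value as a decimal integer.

[0]=0xe2 (little-endian) → word 0xe2
err [0+:4] = (word>>0) & 0xf = 2
prio [4+:4] = (word>>4) & 0xf = 14  ←
prio signed 4b, MSB=1: 14 - 16 = -2

-2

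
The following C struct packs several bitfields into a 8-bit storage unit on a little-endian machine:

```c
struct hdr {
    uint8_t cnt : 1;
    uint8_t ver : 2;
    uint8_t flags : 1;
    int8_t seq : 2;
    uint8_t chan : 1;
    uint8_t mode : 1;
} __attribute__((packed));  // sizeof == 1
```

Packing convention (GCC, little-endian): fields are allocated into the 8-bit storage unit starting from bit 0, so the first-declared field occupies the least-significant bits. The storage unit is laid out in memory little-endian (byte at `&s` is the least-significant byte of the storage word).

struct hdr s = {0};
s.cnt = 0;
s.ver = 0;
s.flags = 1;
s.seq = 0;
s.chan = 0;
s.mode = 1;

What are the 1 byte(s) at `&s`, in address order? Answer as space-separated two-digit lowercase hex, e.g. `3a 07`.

88

cnt:1 = 0 → 0x0 << 0 → word 0x00
ver:2 = 0 → 0x0 << 1 → word 0x00
flags:1 = 1 → 0x1 << 3 → word 0x08
seq:2 = 0 → 0x0 << 4 → word 0x08
chan:1 = 0 → 0x0 << 6 → word 0x08
mode:1 = 1 → 0x1 << 7 → word 0x88
word = 0x88 → little-endian bytes:
  [0]=0x88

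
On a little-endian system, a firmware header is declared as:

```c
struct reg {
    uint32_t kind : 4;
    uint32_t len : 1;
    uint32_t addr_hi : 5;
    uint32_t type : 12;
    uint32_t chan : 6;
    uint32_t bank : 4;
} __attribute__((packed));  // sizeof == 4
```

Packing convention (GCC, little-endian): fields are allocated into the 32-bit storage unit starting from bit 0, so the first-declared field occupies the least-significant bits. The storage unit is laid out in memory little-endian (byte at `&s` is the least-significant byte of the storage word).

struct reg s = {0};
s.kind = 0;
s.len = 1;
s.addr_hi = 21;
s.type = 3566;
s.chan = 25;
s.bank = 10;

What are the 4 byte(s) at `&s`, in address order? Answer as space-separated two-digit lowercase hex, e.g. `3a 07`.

kind (4b) val=0 bits=0x0 at bit 0: 0x00000000
len (1b) val=1 bits=0x1 at bit 4: 0x00000010
addr_hi (5b) val=21 bits=0x15 at bit 5: 0x000002b0
type (12b) val=3566 bits=0xdee at bit 10: 0x0037bab0
chan (6b) val=25 bits=0x19 at bit 22: 0x0677bab0
bank (4b) val=10 bits=0xa at bit 28: 0xa677bab0
word = 0xa677bab0 → little-endian bytes:
  [0]=0xb0  [1]=0xba  [2]=0x77  [3]=0xa6

b0 ba 77 a6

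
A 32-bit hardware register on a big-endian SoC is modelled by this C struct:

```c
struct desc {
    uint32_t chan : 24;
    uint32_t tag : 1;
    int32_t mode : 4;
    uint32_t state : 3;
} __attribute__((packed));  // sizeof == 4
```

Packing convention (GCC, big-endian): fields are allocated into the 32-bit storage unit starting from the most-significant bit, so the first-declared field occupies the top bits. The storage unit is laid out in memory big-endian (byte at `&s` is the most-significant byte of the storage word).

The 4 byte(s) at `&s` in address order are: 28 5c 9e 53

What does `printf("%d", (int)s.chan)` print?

2645150

[0]=0x28 [1]=0x5c [2]=0x9e [3]=0x53 (big-endian) → word 0x285c9e53
chan:24 @ bit 8 → (0x285c9e53>>8)&0xffffff = 0x285c9e  ←
tag:1 @ bit 7 → (0x285c9e53>>7)&0x1 = 0x0
mode:4 @ bit 3 → (0x285c9e53>>3)&0xf = 0xa
state:3 @ bit 0 → (0x285c9e53>>0)&0x7 = 0x3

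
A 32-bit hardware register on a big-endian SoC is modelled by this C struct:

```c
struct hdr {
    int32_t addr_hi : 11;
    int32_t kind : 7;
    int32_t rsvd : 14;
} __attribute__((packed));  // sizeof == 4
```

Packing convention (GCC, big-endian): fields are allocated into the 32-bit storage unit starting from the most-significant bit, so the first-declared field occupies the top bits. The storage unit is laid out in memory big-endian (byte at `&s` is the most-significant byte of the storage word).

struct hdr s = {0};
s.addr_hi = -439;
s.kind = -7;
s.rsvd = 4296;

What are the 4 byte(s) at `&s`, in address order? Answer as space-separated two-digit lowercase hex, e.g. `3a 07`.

c9 3e 50 c8

addr_hi (11b) val=-439 bits=0x649 at bit 21: 0xc9200000
kind (7b) val=-7 bits=0x79 at bit 14: 0xc93e4000
rsvd (14b) val=4296 bits=0x10c8 at bit 0: 0xc93e50c8
word = 0xc93e50c8 → big-endian bytes:
  [0]=0xc9  [1]=0x3e  [2]=0x50  [3]=0xc8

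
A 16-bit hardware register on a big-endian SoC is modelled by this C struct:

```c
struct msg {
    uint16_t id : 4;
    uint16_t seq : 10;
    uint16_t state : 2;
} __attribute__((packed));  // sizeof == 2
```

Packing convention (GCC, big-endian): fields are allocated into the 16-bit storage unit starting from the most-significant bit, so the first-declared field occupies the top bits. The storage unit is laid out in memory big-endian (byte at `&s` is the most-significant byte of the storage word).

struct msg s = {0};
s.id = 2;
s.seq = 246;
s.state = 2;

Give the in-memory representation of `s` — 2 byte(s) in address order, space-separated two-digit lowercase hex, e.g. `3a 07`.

23 da

id:4 = 2 → 0x2 << 12 → word 0x2000
seq:10 = 246 → 0xf6 << 2 → word 0x23d8
state:2 = 2 → 0x2 << 0 → word 0x23da
word = 0x23da → big-endian bytes:
  [0]=0x23  [1]=0xda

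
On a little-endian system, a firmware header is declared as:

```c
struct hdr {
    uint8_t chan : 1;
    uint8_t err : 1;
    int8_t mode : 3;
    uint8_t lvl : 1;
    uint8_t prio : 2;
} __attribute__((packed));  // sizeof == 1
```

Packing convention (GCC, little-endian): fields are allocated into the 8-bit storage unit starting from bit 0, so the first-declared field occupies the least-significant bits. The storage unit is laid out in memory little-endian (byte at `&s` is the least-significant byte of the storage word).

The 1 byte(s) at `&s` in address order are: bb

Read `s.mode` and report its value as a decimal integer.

[0]=0xbb (little-endian) → word 0xbb
chan [0+:1] = (word>>0) & 0x1 = 1
err [1+:1] = (word>>1) & 0x1 = 1
mode [2+:3] = (word>>2) & 0x7 = 6  ←
lvl [5+:1] = (word>>5) & 0x1 = 1
prio [6+:2] = (word>>6) & 0x3 = 2
mode signed 3b, MSB=1: 6 - 8 = -2

-2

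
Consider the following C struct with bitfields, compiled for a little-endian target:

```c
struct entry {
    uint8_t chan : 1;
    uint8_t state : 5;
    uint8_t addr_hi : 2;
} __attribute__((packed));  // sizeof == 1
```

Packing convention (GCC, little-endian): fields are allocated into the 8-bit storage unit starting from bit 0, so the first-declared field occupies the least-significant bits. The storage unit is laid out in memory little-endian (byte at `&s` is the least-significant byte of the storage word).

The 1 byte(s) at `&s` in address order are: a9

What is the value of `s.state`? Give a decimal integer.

[0]=0xa9 (little-endian) → word 0xa9
chan:1 @ bit 0 → (0xa9>>0)&0x1 = 0x1
state:5 @ bit 1 → (0xa9>>1)&0x1f = 0x14  ←
addr_hi:2 @ bit 6 → (0xa9>>6)&0x3 = 0x2

20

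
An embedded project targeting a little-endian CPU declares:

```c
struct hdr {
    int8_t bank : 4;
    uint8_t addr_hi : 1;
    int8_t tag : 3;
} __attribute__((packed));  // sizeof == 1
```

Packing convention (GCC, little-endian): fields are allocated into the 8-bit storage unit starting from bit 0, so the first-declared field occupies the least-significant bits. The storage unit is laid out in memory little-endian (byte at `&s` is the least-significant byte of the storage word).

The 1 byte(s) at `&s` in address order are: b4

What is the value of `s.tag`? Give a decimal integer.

-3

[0]=0xb4 (little-endian) → word 0xb4
bank:4 @ bit 0 → (0xb4>>0)&0xf = 0x4
addr_hi:1 @ bit 4 → (0xb4>>4)&0x1 = 0x1
tag:3 @ bit 5 → (0xb4>>5)&0x7 = 0x5  ←
tag signed 3b, MSB=1: 5 - 8 = -3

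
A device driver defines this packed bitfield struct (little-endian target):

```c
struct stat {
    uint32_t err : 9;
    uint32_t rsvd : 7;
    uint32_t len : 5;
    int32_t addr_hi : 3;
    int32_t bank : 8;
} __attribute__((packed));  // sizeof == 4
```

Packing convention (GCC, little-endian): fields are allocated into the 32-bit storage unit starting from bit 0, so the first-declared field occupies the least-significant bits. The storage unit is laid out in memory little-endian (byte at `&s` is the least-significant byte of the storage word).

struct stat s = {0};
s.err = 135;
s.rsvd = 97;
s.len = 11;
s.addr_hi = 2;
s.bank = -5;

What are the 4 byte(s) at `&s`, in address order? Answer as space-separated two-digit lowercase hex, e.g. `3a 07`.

err (9b) val=135 bits=0x87 at bit 0: 0x00000087
rsvd (7b) val=97 bits=0x61 at bit 9: 0x0000c287
len (5b) val=11 bits=0xb at bit 16: 0x000bc287
addr_hi (3b) val=2 bits=0x2 at bit 21: 0x004bc287
bank (8b) val=-5 bits=0xfb at bit 24: 0xfb4bc287
word = 0xfb4bc287 → little-endian bytes:
  [0]=0x87  [1]=0xc2  [2]=0x4b  [3]=0xfb

87 c2 4b fb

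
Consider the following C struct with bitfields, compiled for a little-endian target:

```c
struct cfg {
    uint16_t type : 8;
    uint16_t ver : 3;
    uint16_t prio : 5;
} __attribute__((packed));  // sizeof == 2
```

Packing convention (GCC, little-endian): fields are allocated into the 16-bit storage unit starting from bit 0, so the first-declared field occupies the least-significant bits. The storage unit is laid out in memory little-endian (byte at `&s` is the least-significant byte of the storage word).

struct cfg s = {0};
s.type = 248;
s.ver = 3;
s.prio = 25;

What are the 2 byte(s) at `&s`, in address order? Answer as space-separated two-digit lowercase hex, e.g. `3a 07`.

type:8 = 248 → 0xf8 << 0 → word 0x00f8
ver:3 = 3 → 0x3 << 8 → word 0x03f8
prio:5 = 25 → 0x19 << 11 → word 0xcbf8
word = 0xcbf8 → little-endian bytes:
  [0]=0xf8  [1]=0xcb

f8 cb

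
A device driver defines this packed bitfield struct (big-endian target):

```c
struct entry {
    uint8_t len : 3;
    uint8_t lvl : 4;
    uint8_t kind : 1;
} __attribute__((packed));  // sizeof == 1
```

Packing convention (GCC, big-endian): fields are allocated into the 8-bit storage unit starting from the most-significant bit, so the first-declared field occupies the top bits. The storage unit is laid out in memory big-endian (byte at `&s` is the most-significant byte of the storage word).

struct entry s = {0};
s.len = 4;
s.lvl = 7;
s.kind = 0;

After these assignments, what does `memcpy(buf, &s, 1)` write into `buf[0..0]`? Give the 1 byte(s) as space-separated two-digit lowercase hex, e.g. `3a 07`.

len:3 = 4 → 0x4 << 5 → word 0x80
lvl:4 = 7 → 0x7 << 1 → word 0x8e
kind:1 = 0 → 0x0 << 0 → word 0x8e
word = 0x8e → big-endian bytes:
  [0]=0x8e

8e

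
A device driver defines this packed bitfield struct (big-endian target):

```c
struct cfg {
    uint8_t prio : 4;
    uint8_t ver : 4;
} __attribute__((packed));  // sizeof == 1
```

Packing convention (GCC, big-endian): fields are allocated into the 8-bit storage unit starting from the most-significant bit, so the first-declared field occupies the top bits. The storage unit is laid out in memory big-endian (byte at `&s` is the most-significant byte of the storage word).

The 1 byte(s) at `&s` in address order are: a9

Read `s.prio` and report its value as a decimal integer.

[0]=0xa9 (big-endian) → word 0xa9
prio [4+:4] = (word>>4) & 0xf = 10  ←
ver [0+:4] = (word>>0) & 0xf = 9

10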